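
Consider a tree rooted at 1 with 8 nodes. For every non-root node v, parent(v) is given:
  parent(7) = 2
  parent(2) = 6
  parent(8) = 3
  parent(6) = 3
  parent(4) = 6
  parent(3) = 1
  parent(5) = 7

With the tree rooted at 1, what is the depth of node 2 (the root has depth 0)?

3

Climbing from 2 to the root: 2 → 6 → 3 → 1. That's 3 steps.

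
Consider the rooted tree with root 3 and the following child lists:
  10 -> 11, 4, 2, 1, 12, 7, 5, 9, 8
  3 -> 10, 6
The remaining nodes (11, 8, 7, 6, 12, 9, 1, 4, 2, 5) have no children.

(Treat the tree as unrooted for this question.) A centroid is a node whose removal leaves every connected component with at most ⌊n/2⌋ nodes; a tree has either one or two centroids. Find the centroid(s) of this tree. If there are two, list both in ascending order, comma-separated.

Removing 10 splits the tree into components of sizes 2, 1, 1, 1, 1, 1, 1, 1, 1, 1; the largest is 2 ≤ ⌊12/2⌋ = 6.
Every other node leaves some component of size > 6, so the centroid is unique.

10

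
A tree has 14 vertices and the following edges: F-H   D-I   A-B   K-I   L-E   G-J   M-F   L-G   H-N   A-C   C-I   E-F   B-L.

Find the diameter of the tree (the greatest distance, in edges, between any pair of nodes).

Starting from N, a farthest node is K at distance 9.
One longest path: N – H – F – E – L – B – A – C – I – K.
So the diameter is 9.

9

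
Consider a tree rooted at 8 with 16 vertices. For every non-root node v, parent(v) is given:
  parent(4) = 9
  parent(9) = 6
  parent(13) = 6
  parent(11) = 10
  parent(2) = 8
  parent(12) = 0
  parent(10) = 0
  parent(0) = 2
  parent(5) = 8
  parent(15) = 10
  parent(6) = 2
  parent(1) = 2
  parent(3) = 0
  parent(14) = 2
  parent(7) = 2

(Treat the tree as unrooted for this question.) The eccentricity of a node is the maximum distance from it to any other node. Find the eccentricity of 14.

4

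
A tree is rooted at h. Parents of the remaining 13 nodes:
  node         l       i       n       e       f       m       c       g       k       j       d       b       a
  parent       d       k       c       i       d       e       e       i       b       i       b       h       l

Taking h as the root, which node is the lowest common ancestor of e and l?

b

e's ancestor chain is e, i, k, b, h and l's is l, d, b, h; they first meet at b.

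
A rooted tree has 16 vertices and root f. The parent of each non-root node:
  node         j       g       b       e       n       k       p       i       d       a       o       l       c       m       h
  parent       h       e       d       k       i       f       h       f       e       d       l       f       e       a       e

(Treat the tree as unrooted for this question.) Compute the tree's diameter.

Starting from o, a farthest node is m at distance 7.
One longest path: o - l - f - k - e - d - a - m.
So the diameter is 7.

7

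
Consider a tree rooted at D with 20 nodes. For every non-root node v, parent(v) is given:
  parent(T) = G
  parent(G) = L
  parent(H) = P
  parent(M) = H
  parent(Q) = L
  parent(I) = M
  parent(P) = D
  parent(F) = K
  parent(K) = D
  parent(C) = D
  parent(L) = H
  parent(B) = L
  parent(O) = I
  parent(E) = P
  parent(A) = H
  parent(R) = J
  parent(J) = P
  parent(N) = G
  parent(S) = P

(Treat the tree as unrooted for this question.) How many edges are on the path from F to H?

The path is F – K – D – P – H, which has 4 edges.

4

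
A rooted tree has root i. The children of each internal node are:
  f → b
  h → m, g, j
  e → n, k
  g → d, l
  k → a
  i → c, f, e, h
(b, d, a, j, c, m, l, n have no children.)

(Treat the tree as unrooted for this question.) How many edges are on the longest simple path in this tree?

A longest path is a–k–e–i–h–g–d, with 6 edges.

6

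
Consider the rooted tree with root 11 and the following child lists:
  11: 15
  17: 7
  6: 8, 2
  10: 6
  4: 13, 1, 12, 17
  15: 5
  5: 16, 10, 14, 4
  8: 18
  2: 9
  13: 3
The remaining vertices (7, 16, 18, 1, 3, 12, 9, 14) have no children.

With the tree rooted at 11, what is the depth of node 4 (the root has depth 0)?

3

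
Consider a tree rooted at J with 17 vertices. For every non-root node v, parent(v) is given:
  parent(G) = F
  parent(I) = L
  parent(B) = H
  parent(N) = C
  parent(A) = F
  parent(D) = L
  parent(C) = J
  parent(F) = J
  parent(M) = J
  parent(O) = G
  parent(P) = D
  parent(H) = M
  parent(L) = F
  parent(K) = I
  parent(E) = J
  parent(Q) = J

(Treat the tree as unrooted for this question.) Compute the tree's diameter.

7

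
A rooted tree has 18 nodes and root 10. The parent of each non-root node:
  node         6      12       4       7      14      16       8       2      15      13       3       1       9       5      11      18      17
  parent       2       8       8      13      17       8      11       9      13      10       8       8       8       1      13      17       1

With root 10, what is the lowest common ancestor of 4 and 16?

8

Ancestors of 4 (toward the root): 4, 8, 11, 13, 10.
Ancestors of 16: 16, 8, 11, 13, 10.
The deepest node appearing in both lists is 8.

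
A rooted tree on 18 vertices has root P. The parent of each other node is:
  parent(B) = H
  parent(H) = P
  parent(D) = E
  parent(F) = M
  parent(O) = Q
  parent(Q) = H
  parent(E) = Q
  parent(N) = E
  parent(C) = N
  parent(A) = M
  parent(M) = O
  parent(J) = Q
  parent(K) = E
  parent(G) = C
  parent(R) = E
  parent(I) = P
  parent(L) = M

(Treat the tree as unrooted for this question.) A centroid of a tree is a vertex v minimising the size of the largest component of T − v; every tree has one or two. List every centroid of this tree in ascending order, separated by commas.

Q

Delete Q: the remaining components have sizes 7, 5, 4, 1. Max 7 ≤ 9, so Q is a centroid.
No neighbour of Q does as well, so Q is the unique centroid.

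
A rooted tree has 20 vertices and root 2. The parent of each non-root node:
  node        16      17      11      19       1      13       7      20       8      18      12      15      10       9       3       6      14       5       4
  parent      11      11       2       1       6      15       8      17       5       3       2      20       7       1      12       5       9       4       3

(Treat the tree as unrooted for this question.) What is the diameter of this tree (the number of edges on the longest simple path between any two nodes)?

13

Starting from 13, a farthest node is 14 at distance 13.
One longest path: 13 - 15 - 20 - 17 - 11 - 2 - 12 - 3 - 4 - 5 - 6 - 1 - 9 - 14.
So the diameter is 13.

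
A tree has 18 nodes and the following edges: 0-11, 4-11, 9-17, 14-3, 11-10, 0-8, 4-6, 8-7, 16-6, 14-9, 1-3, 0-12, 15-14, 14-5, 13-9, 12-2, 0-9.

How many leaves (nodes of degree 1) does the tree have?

9

The leaves are 1, 2, 5, 7, 10, 13, 15, 16, 17.
That is 9 leaves.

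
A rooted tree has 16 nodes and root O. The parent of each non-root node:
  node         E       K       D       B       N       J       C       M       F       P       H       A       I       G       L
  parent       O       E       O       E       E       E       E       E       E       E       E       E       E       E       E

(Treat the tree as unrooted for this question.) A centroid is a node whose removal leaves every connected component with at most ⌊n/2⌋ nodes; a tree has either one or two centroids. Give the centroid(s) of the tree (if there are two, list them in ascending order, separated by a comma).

If E is removed the pieces have sizes 2, 1, 1, 1, 1, 1, 1, 1, 1, 1, 1, 1, 1, 1, all ≤ ⌊16/2⌋ = 8.
No neighbour of E does as well, so E is the unique centroid.

E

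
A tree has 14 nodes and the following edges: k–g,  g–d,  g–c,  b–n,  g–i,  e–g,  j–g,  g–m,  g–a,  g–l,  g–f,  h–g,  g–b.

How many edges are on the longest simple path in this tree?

3

A longest path is n - b - g - k, with 3 edges.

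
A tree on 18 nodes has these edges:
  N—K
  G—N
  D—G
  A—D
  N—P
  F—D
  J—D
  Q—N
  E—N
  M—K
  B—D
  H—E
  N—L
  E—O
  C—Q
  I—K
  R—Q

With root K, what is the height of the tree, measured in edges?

The longest root-to-leaf path is K–N–G–D–A (4 edges).

4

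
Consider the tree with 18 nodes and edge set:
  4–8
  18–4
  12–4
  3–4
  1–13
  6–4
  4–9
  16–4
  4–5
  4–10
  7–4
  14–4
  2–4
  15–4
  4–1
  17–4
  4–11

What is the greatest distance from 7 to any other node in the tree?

3

Distances from 7 peak at 3, attained at 13.
7–4–1–13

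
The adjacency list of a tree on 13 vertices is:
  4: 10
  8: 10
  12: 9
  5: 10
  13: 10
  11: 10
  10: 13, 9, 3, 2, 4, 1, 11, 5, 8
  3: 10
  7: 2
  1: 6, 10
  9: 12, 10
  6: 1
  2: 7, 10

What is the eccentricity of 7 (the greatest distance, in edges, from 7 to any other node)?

4

The node farthest from 7 is 12 (6 also at distance 4), via 7 – 2 – 10 – 9 – 12 — 4 edges.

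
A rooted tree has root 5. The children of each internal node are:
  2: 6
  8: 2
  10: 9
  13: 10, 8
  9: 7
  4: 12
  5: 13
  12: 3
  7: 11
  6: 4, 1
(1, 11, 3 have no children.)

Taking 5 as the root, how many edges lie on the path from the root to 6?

4

5–13–8–2–6 — 4 edges.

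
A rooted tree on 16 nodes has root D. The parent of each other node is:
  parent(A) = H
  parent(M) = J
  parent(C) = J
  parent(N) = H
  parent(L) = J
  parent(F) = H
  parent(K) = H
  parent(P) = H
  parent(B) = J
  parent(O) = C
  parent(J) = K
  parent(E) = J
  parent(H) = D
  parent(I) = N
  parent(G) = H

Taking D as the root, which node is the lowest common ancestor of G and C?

Path G→root: G H D; path C→root: C J K H D.
First common node: H.

H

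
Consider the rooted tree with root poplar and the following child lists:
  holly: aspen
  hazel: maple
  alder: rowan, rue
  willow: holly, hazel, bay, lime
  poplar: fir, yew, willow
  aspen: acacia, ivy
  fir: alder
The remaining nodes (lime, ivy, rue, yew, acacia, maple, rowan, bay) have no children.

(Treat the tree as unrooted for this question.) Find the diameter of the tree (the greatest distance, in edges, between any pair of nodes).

7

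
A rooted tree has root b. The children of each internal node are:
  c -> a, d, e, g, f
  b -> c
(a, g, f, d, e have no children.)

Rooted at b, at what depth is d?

2

Climbing from d to the root: d → c → b. That's 2 steps.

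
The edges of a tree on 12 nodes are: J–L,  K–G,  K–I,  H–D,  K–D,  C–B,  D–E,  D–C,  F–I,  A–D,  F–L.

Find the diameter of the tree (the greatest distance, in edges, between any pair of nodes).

7

Starting from J, a farthest node is B at distance 7.
One longest path: J - L - F - I - K - D - C - B.
So the diameter is 7.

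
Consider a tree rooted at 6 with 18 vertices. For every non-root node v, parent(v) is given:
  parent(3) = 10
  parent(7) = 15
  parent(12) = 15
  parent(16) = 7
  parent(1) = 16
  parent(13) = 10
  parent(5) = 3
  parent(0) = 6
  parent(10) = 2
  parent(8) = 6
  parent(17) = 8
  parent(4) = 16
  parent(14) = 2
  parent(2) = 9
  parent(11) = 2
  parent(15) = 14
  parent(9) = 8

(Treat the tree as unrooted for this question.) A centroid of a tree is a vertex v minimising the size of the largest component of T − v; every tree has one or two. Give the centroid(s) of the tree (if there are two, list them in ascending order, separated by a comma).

2

Removing 2 splits the tree into components of sizes 7, 5, 4, 1; the largest is 7 ≤ ⌊18/2⌋ = 9.
No neighbour of 2 does as well, so 2 is the unique centroid.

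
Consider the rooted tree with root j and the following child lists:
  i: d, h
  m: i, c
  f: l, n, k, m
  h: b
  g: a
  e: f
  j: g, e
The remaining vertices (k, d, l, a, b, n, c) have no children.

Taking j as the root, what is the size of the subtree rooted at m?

m's subtree: {m, c, i, h, d, b}, size 6.

6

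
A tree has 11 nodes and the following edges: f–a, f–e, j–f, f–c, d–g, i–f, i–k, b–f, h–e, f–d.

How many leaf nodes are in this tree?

Degree-1 nodes: a, b, c, g, h, j, k — 7 of them.

7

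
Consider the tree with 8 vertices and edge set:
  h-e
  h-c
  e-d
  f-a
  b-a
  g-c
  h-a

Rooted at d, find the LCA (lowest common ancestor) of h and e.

h's ancestor chain is h, e, d and e's is e, d; they first meet at e.

e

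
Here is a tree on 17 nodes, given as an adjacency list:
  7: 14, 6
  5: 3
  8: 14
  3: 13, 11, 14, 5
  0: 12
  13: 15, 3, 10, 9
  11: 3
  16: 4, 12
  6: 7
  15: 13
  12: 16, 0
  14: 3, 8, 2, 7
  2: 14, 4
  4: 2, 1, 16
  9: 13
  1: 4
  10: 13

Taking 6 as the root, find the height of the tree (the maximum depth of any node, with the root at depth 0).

7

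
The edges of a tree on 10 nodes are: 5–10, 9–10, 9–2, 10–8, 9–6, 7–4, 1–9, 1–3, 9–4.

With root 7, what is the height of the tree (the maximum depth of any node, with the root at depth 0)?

The longest root-to-leaf path is 7-4-9-10-8 (4 edges).

4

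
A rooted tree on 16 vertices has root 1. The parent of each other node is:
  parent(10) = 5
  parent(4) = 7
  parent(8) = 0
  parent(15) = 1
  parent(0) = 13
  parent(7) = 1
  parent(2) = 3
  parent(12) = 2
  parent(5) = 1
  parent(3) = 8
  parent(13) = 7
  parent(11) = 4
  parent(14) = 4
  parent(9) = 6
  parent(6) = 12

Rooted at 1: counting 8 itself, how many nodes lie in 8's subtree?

6

Descendants of 8 (including itself): 8, 3, 2, 12, 6, 9. That's 6.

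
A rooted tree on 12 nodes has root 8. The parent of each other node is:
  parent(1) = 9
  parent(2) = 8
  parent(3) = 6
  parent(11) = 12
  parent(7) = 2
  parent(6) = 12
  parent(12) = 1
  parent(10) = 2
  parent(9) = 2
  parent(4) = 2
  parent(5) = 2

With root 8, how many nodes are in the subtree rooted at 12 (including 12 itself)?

The subtree rooted at 12 contains: 12, 6, 11, 3 — 4 nodes.

4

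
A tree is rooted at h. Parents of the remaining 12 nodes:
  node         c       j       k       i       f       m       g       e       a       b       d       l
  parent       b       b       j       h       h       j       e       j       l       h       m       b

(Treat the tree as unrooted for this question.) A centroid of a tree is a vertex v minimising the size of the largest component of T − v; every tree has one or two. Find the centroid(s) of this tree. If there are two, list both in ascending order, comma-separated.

b

Removing b splits the tree into components of sizes 6, 3, 2, 1; the largest is 6 ≤ ⌊13/2⌋ = 6.
No neighbour of b does as well, so b is the unique centroid.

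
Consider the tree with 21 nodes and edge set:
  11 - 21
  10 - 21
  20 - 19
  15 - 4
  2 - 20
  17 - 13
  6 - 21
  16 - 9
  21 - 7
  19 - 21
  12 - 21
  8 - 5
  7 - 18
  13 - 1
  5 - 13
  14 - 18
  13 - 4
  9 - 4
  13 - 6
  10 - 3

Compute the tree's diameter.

A longest path is 16-9-4-13-6-21-7-18-14, with 8 edges.

8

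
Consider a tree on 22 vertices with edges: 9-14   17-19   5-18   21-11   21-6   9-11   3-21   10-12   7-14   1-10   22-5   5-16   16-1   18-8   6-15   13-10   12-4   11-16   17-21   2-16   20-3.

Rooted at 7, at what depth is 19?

7–14–9–11–21–17–19 — 6 edges.

6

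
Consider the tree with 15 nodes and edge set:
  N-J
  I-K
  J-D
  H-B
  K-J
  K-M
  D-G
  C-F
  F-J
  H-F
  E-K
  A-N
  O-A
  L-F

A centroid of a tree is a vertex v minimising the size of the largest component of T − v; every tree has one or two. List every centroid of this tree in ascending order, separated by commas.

J

If J is removed the pieces have sizes 5, 4, 3, 2, all ≤ ⌊15/2⌋ = 7.
Every other node leaves some component of size > 7, so the centroid is unique.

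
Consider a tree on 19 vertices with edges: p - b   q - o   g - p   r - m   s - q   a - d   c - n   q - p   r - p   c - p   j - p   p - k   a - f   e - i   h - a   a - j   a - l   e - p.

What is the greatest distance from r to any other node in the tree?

4

Distances from r peak at 4, attained at l (d, f, h also at distance 4).
r–p–j–a–l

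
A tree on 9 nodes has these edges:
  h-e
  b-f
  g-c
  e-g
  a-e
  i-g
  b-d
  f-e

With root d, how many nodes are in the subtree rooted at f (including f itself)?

Descendants of f (including itself): f, e, g, h, a, i, c. That's 7.

7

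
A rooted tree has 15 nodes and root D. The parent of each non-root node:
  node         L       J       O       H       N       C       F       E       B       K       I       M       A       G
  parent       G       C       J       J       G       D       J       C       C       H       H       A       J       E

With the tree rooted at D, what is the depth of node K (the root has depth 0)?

4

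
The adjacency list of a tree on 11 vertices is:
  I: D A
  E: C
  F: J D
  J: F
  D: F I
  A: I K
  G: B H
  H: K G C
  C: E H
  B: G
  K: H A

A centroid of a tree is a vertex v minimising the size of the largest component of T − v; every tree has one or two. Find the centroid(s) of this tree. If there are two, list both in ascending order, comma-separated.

If K is removed the pieces have sizes 5, 5, all ≤ ⌊11/2⌋ = 5.
No neighbour of K does as well, so K is the unique centroid.

K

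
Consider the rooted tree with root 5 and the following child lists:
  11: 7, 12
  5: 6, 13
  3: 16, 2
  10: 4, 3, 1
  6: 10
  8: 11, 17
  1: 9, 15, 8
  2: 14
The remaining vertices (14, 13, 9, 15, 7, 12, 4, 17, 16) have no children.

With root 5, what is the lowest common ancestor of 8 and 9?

8's ancestor chain is 8, 1, 10, 6, 5 and 9's is 9, 1, 10, 6, 5; they first meet at 1.

1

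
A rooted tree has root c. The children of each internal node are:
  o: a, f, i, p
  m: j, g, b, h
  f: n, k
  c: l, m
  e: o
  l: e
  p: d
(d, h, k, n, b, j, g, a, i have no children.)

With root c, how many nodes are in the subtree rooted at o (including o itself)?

8

Descendants of o (including itself): o, a, p, f, i, d, n, k. That's 8.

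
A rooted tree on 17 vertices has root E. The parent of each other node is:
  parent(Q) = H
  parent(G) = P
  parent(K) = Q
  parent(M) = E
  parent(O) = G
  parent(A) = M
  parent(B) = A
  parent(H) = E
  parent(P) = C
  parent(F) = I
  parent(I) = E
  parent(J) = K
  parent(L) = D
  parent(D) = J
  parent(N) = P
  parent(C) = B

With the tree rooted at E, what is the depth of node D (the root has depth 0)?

5

Path from E to D: E–H–Q–K–J–D, which has 5 edges.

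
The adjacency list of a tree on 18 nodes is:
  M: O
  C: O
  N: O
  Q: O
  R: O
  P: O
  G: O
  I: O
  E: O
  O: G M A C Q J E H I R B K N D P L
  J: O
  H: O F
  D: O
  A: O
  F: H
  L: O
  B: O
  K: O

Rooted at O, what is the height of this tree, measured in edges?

2

A deepest node is F, reached by O-H-F.
That path has 2 edges, so the height is 2.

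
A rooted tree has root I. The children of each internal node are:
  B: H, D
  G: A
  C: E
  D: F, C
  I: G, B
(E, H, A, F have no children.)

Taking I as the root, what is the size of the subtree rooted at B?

6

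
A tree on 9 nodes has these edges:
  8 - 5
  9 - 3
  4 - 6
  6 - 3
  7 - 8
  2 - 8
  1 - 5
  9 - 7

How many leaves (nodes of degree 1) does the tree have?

Exactly 3 nodes have a single neighbour: 1, 2, 4.

3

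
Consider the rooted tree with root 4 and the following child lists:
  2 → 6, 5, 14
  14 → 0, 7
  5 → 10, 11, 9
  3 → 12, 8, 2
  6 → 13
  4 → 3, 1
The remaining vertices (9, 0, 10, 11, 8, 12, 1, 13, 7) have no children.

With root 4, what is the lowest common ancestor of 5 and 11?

Path 5→root: 5 2 3 4; path 11→root: 11 5 2 3 4.
First common node: 5.

5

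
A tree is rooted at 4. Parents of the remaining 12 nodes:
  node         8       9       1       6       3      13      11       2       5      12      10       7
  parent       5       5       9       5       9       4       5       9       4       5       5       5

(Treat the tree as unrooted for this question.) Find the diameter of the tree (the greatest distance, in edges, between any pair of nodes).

A longest path is 1 – 9 – 5 – 4 – 13, with 4 edges.

4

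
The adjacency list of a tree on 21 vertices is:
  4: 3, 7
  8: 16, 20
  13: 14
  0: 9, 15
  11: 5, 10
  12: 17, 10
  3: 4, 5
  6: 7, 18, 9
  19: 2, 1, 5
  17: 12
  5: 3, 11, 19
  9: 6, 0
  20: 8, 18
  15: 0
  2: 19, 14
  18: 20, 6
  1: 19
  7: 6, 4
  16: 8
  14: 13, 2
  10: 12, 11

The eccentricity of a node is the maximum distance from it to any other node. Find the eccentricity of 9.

Distances from 9 peak at 9, attained at 13 (17 also at distance 9).
9 – 6 – 7 – 4 – 3 – 5 – 19 – 2 – 14 – 13

9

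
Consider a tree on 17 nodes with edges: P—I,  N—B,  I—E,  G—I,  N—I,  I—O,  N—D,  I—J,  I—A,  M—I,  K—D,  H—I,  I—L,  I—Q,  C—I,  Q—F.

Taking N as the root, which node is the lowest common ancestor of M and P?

I

Ancestors of M (toward the root): M, I, N.
Ancestors of P: P, I, N.
The deepest node appearing in both lists is I.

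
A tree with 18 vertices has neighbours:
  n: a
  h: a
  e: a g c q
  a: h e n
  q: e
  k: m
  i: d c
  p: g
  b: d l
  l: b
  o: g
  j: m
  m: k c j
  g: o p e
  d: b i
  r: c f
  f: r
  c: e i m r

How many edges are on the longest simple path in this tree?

BFS from n reaches l last, at distance 7; BFS from l confirms no node is farther.
Path: n-a-e-c-i-d-b-l.

7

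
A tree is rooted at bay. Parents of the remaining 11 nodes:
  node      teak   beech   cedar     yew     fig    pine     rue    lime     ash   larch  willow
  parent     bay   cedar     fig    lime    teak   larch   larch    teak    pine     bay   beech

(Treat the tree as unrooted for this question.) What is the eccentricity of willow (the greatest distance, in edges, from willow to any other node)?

Distances from willow peak at 8, attained at ash.
willow-beech-cedar-fig-teak-bay-larch-pine-ash

8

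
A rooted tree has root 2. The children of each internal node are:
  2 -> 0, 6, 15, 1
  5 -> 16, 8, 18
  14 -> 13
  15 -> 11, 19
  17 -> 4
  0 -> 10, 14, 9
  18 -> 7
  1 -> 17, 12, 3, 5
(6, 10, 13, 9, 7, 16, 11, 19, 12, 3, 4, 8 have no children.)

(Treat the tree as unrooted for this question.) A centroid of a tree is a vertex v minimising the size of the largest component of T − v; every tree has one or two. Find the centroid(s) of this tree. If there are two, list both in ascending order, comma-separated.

Delete 1: the remaining components have sizes 10, 5, 2, 1, 1. Max 10 ≤ 10, so 1 is a centroid.
Its neighbour 2 also leaves a largest component of size 10, so both are centroids.

1, 2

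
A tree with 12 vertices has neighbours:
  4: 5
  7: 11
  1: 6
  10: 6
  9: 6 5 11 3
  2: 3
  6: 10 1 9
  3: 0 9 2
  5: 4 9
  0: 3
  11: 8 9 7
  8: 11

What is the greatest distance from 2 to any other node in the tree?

The node farthest from 2 is 10 (7, 1, 4, 8 also at distance 4), via 2–3–9–6–10 — 4 edges.

4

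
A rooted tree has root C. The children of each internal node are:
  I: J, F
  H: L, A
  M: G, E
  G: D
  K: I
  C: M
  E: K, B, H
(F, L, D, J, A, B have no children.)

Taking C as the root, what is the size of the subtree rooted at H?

3

The subtree rooted at H contains: H, A, L — 3 nodes.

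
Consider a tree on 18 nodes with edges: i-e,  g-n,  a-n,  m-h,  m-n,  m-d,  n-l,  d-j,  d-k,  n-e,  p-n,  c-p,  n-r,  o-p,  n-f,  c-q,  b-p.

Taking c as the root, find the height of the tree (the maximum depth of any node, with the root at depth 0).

5

A deepest node is k, reached by c – p – n – m – d – k.
That path has 5 edges, so the height is 5.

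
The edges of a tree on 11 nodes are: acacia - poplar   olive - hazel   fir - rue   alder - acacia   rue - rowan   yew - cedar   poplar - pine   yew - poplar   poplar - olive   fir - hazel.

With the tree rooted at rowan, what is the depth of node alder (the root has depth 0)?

Climbing from alder to the root: alder–acacia–poplar–olive–hazel–fir–rue–rowan. That's 7 steps.

7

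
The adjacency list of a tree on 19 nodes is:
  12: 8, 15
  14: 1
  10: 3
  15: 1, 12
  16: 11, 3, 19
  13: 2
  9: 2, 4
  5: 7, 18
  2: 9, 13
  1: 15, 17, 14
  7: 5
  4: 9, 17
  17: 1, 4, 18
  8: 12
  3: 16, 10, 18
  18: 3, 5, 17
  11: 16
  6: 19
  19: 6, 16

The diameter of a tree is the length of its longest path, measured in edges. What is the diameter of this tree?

A longest path is 6 – 19 – 16 – 3 – 18 – 17 – 4 – 9 – 2 – 13, with 9 edges.

9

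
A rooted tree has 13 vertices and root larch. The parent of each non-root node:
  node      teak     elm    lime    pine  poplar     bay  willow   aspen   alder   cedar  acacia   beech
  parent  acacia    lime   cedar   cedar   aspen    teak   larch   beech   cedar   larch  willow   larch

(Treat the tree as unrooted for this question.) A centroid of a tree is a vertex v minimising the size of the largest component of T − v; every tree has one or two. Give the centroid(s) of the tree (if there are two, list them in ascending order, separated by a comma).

larch

Delete larch: the remaining components have sizes 5, 4, 3. Max 5 ≤ 6, so larch is a centroid.
Every other node leaves some component of size > 6, so the centroid is unique.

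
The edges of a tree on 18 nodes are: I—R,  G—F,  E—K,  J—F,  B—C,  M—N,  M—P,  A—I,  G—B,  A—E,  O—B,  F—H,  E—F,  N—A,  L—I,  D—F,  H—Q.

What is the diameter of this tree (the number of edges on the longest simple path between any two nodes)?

8

A longest path is P – M – N – A – E – F – G – B – C, with 8 edges.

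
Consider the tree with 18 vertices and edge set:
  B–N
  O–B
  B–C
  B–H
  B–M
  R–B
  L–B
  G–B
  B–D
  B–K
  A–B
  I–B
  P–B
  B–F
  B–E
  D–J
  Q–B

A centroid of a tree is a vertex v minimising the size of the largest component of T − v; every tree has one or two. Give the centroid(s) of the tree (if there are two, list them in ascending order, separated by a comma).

B

Delete B: the remaining components have sizes 2, 1, 1, 1, 1, 1, 1, 1, 1, 1, 1, 1, 1, 1, 1, 1. Max 2 ≤ 9, so B is a centroid.
No neighbour of B does as well, so B is the unique centroid.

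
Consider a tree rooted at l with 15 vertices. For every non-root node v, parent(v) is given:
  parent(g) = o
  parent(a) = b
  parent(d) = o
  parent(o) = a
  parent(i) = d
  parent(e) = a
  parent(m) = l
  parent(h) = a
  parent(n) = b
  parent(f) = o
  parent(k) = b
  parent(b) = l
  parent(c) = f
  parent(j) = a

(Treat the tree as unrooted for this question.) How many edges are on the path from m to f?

Walking from m: m–l–b–a–o–f. Length 5.

5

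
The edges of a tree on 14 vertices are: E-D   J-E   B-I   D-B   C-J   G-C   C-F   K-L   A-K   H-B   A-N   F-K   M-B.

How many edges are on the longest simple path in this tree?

BFS from N reaches I last, at distance 9; BFS from I confirms no node is farther.
Path: N – A – K – F – C – J – E – D – B – I.

9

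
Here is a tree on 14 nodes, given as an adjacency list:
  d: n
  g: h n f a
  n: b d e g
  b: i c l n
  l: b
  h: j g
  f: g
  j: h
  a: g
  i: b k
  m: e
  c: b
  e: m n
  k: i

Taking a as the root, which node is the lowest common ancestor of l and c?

b

Path l→root: l b n g a; path c→root: c b n g a.
First common node: b.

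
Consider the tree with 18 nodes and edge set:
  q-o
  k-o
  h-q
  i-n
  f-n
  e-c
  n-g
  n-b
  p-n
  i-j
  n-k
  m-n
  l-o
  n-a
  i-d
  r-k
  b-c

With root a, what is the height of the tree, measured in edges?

The longest root-to-leaf path is a-n-k-o-q-h (5 edges).

5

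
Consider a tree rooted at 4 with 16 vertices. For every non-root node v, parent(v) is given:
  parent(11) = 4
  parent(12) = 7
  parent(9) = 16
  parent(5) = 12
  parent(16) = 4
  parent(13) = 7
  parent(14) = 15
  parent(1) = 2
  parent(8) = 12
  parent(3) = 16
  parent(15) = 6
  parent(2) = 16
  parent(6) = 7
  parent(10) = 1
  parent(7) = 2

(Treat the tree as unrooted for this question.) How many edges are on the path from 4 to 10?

4

The path is 4 - 16 - 2 - 1 - 10, which has 4 edges.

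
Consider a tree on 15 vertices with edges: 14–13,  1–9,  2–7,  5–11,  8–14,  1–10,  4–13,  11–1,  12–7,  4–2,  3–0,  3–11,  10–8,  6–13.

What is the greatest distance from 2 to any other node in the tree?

Distances from 2 peak at 9, attained at 0.
2 – 4 – 13 – 14 – 8 – 10 – 1 – 11 – 3 – 0

9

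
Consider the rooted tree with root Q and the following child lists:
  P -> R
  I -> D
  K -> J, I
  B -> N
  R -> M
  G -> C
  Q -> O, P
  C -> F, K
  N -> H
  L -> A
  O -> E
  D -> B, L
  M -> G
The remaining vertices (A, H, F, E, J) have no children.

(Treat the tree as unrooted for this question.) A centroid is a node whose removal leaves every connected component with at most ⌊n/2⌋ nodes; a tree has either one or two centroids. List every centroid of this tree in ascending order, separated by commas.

C, K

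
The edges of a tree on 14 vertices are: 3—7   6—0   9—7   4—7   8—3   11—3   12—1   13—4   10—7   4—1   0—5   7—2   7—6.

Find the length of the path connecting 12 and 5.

6

Walking from 12: 12 – 1 – 4 – 7 – 6 – 0 – 5. Length 6.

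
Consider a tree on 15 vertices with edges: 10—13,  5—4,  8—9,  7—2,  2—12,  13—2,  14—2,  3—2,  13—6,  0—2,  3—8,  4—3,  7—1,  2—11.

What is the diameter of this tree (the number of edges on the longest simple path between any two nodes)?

A longest path is 6–13–2–3–4–5, with 5 edges.

5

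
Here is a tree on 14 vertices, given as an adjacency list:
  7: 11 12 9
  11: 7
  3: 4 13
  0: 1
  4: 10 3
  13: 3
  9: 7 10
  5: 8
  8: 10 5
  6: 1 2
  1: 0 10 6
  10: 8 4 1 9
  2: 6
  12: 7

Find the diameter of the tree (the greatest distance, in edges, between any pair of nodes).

A longest path is 13-3-4-10-9-7-12, with 6 edges.

6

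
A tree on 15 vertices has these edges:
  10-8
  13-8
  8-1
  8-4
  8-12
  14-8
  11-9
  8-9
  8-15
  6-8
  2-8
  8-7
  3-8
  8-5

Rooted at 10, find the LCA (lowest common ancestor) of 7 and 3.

Ancestors of 7 (toward the root): 7, 8, 10.
Ancestors of 3: 3, 8, 10.
The deepest node appearing in both lists is 8.

8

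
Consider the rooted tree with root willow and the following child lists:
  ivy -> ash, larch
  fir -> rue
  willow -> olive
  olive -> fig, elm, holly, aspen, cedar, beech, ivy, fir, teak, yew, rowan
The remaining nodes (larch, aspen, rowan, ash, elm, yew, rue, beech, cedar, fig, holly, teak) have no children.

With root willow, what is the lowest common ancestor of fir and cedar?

Ancestors of fir (toward the root): fir, olive, willow.
Ancestors of cedar: cedar, olive, willow.
The deepest node appearing in both lists is olive.

olive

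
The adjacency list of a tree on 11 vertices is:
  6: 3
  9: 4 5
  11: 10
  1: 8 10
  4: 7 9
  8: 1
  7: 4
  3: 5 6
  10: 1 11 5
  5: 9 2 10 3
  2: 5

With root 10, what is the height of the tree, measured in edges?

4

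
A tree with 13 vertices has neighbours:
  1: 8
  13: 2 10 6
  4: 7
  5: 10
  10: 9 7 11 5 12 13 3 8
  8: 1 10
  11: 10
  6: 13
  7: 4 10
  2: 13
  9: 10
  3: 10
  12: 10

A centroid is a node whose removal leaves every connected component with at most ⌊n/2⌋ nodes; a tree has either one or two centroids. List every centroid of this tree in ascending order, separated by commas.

10

Removing 10 splits the tree into components of sizes 3, 2, 2, 1, 1, 1, 1, 1; the largest is 3 ≤ ⌊13/2⌋ = 6.
Every other node leaves some component of size > 6, so the centroid is unique.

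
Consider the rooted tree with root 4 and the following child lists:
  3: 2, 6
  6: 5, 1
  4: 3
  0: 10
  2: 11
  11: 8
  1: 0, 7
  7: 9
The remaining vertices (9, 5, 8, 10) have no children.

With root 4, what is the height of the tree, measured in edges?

5

A deepest node is 9, reached by 4–3–6–1–7–9.
That path has 5 edges, so the height is 5.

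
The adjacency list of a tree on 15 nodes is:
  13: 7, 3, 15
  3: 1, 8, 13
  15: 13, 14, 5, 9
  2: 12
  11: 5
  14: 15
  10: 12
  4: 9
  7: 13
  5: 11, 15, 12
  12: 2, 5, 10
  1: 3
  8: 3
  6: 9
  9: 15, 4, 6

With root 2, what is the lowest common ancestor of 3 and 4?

15

3's ancestor chain is 3, 13, 15, 5, 12, 2 and 4's is 4, 9, 15, 5, 12, 2; they first meet at 15.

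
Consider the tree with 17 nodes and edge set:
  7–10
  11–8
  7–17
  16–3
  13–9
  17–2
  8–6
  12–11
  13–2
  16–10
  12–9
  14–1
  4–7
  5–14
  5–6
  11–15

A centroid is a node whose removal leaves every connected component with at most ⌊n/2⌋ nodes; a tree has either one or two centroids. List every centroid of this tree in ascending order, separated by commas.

9

If 9 is removed the pieces have sizes 8, 8, all ≤ ⌊17/2⌋ = 8.
Every other node leaves some component of size > 8, so the centroid is unique.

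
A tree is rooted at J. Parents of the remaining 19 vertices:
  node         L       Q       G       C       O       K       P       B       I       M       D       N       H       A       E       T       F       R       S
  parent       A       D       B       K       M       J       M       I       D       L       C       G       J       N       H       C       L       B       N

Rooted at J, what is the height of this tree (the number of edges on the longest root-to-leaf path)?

11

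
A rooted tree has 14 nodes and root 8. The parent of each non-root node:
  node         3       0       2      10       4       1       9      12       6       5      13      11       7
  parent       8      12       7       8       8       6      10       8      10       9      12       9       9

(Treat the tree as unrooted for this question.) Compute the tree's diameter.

Starting from 2, a farthest node is 13 at distance 6.
One longest path: 2–7–9–10–8–12–13.
So the diameter is 6.

6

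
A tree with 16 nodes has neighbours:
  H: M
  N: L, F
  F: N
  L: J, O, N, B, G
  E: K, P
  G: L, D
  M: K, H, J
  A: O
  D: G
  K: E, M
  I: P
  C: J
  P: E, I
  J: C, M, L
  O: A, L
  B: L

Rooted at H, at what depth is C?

3

H–M–J–C — 3 edges.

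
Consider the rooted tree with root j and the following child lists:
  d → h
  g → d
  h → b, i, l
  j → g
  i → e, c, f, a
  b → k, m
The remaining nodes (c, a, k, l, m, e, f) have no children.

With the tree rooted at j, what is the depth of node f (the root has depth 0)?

5

j–g–d–h–i–f — 5 edges.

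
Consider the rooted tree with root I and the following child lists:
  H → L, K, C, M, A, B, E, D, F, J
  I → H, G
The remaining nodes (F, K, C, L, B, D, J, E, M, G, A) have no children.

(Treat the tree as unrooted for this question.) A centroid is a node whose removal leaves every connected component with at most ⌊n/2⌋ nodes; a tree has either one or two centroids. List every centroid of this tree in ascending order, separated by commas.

H

Delete H: the remaining components have sizes 2, 1, 1, 1, 1, 1, 1, 1, 1, 1, 1. Max 2 ≤ 6, so H is a centroid.
No neighbour of H does as well, so H is the unique centroid.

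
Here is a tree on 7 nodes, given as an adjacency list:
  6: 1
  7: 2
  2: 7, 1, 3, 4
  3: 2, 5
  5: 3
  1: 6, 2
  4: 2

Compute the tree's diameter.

BFS from 5 reaches 6 last, at distance 4; BFS from 6 confirms no node is farther.
Path: 5–3–2–1–6.

4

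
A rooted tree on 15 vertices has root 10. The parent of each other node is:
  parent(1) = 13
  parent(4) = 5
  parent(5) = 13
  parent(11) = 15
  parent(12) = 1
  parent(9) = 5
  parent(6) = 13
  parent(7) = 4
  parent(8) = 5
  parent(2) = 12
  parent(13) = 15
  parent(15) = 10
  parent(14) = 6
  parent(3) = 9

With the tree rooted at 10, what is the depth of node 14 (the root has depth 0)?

10 → 15 → 13 → 6 → 14 — 4 edges.

4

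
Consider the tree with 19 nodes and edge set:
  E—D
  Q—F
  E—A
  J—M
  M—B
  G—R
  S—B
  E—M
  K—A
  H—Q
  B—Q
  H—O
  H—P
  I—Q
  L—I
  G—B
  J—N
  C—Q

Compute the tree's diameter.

7

Starting from K, a farthest node is P at distance 7.
One longest path: K - A - E - M - B - Q - H - P.
So the diameter is 7.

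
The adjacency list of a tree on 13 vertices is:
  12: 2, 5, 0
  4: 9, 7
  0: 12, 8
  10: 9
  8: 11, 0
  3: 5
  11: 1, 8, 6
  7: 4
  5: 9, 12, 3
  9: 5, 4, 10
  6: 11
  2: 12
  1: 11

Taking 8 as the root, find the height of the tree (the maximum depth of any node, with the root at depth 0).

6

The longest root-to-leaf path is 8–0–12–5–9–4–7 (6 edges).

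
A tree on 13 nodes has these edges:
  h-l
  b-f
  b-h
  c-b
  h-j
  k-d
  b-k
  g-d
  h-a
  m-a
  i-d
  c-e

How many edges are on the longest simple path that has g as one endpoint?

The node farthest from g is m, via g – d – k – b – h – a – m — 6 edges.

6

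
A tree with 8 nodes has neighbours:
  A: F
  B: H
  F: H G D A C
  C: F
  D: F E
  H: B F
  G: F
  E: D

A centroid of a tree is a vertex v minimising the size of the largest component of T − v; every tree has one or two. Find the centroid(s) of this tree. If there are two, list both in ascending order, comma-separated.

F

Delete F: the remaining components have sizes 2, 2, 1, 1, 1. Max 2 ≤ 4, so F is a centroid.
No neighbour of F does as well, so F is the unique centroid.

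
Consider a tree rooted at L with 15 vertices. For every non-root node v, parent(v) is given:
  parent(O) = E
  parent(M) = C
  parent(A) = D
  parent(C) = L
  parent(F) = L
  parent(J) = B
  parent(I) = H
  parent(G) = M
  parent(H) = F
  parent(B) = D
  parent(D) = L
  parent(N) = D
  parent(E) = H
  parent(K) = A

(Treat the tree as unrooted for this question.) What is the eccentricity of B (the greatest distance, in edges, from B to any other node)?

The node farthest from B is O, via B-D-L-F-H-E-O — 6 edges.

6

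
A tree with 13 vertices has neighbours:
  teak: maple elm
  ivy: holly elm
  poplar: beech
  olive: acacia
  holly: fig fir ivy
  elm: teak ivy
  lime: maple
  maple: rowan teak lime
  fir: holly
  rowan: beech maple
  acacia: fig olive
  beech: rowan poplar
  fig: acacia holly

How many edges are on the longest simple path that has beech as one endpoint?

Distances from beech peak at 9, attained at olive.
beech–rowan–maple–teak–elm–ivy–holly–fig–acacia–olive

9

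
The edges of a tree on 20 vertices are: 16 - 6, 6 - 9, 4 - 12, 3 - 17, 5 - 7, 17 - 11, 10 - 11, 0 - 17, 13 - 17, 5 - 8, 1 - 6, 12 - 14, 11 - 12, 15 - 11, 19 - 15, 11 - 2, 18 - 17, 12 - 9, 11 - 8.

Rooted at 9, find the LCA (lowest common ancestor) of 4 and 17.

Ancestors of 4 (toward the root): 4, 12, 9.
Ancestors of 17: 17, 11, 12, 9.
The deepest node appearing in both lists is 12.

12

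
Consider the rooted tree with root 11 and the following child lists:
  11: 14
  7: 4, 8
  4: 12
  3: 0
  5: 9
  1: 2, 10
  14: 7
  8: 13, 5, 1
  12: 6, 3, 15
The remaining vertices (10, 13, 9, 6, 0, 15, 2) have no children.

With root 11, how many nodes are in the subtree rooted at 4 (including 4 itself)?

4's subtree: {4, 12, 3, 15, 6, 0}, size 6.

6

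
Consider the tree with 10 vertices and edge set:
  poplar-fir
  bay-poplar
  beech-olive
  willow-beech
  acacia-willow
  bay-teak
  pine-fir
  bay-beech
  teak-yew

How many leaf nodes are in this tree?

4

The leaves are acacia, olive, pine, yew.
That is 4 leaves.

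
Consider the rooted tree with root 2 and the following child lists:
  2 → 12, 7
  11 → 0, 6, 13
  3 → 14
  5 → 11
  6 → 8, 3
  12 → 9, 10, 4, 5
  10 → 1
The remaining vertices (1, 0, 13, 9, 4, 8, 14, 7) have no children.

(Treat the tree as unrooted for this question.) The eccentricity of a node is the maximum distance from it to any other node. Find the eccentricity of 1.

7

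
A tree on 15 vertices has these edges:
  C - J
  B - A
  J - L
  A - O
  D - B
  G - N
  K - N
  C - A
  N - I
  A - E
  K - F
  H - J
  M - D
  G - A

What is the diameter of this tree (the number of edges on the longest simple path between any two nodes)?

7

A longest path is F–K–N–G–A–C–J–L, with 7 edges.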